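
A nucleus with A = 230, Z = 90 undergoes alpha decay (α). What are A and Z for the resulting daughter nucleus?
Daughter: A = 226, Z = 88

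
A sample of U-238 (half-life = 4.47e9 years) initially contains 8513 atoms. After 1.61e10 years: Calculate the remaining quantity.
N = N₀(1/2)^(t/t½) = 701.2 atoms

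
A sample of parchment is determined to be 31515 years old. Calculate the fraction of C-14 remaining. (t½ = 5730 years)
N/N₀ = (1/2)^(t/t½) = 0.0221 = 2.21%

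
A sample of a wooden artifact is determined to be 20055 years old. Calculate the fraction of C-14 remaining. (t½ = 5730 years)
N/N₀ = (1/2)^(t/t½) = 0.08839 = 8.84%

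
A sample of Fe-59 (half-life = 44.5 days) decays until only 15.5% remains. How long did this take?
t = t½ × log₂(N₀/N) = 119.7 days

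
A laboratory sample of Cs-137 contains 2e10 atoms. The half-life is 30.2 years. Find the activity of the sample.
A = λN = 4.59e8 decays/year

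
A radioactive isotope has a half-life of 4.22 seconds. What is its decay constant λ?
λ = ln(2)/t½ = 0.1643 second⁻¹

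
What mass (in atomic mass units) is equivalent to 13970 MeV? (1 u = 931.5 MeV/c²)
m = E/c² = 15 u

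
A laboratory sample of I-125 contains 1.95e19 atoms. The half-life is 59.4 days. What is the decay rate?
A = λN = 2.275e17 decays/day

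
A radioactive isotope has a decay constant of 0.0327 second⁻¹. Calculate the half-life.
t½ = ln(2)/λ = 21.2 seconds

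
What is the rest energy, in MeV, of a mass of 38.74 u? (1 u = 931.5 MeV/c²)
E = mc² = 36090 MeV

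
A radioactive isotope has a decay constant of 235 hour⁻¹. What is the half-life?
t½ = ln(2)/λ = 0.00295 hours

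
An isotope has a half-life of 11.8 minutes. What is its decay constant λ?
λ = ln(2)/t½ = 0.05874 minute⁻¹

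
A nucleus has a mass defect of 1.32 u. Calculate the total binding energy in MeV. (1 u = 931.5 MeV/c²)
B.E. = Δm × 931.5 = 1230 MeV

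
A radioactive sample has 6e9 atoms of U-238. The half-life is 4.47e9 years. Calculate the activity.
A = λN = 0.9304 decays/year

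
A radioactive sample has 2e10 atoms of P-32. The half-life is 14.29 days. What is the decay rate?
A = λN = 9.701e8 decays/day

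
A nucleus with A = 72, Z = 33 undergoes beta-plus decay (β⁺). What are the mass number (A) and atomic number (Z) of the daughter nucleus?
Daughter: A = 72, Z = 32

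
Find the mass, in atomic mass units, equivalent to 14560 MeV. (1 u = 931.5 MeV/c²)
m = E/c² = 15.63 u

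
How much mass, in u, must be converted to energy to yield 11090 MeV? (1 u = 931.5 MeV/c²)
m = E/c² = 11.91 u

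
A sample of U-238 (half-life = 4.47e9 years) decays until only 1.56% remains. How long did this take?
t = t½ × log₂(N₀/N) = 2.683e10 years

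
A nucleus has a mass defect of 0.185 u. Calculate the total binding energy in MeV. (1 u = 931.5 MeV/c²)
B.E. = Δm × 931.5 = 172.3 MeV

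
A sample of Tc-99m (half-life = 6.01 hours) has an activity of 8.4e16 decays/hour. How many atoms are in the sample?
N = A/λ = 7.283e17 atoms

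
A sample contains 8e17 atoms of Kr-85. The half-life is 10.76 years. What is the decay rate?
A = λN = 5.154e16 decays/year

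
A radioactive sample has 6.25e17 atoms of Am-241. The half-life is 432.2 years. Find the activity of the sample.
A = λN = 1.002e15 decays/year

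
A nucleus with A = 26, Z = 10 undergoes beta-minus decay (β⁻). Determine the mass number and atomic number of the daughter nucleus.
Daughter: A = 26, Z = 11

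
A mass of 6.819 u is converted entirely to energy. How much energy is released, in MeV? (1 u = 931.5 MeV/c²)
E = mc² = 6352 MeV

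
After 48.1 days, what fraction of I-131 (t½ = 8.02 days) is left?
N/N₀ = (1/2)^(t/t½) = 0.01565 = 1.57%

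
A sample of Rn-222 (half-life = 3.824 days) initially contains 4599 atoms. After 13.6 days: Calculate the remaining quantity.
N = N₀(1/2)^(t/t½) = 390.9 atoms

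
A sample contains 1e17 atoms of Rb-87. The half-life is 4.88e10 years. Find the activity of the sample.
A = λN = 1.42e6 decays/year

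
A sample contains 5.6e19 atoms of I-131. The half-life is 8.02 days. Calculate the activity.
A = λN = 4.84e18 decays/day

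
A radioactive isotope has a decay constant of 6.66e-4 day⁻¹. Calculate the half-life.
t½ = ln(2)/λ = 1041 days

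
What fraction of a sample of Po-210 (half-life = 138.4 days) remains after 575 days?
N/N₀ = (1/2)^(t/t½) = 0.05615 = 5.61%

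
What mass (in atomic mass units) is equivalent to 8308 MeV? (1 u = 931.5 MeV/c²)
m = E/c² = 8.919 u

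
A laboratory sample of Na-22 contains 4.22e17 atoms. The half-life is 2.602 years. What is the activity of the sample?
A = λN = 1.124e17 decays/year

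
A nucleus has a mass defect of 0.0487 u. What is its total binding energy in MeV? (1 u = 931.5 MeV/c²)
B.E. = Δm × 931.5 = 45.36 MeV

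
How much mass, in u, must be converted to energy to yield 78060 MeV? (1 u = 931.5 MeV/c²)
m = E/c² = 83.8 u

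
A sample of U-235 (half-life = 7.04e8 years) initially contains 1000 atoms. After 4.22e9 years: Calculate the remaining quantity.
N = N₀(1/2)^(t/t½) = 15.69 atoms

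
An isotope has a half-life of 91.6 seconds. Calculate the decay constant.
λ = ln(2)/t½ = 0.007567 second⁻¹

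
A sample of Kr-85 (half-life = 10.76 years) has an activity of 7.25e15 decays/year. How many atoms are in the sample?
N = A/λ = 1.125e17 atoms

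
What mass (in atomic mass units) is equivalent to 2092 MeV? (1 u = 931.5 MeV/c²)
m = E/c² = 2.246 u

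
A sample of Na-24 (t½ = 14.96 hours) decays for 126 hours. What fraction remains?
N/N₀ = (1/2)^(t/t½) = 0.002915 = 0.291%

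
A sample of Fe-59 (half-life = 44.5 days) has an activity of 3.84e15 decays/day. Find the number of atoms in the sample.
N = A/λ = 2.465e17 atoms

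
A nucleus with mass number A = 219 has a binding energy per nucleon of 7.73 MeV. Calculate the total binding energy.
B.E. = 7.73 × 219 = 1693 MeV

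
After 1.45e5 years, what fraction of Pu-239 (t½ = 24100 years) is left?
N/N₀ = (1/2)^(t/t½) = 0.01545 = 1.54%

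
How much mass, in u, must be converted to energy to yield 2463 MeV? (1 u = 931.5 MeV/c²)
m = E/c² = 2.644 u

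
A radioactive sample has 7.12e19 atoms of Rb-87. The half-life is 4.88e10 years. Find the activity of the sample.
A = λN = 1.011e9 decays/year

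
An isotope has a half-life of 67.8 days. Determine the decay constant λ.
λ = ln(2)/t½ = 0.01022 day⁻¹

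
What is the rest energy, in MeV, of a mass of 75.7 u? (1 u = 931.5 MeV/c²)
E = mc² = 70510 MeV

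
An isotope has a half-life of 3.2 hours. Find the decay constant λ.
λ = ln(2)/t½ = 0.2166 hour⁻¹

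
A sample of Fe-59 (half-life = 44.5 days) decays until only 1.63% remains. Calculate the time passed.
t = t½ × log₂(N₀/N) = 264.3 days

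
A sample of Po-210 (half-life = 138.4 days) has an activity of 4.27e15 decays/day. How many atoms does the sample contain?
N = A/λ = 8.526e17 atoms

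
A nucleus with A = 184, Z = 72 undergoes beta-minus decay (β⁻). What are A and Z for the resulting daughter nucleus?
Daughter: A = 184, Z = 73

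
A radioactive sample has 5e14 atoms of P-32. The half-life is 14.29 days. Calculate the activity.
A = λN = 2.425e13 decays/day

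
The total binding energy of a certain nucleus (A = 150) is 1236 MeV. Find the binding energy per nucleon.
B.E./A = 1236/150 = 8.24 MeV/nucleon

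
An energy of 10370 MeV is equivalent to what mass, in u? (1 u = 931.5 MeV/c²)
m = E/c² = 11.13 u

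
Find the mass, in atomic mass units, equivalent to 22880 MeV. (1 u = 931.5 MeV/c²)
m = E/c² = 24.56 u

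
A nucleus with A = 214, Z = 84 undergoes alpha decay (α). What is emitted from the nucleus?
α particle = ⁴₂He (2 protons + 2 neutrons)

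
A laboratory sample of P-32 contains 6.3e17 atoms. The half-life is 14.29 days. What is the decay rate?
A = λN = 3.056e16 decays/day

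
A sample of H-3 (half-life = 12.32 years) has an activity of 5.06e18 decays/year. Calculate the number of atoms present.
N = A/λ = 8.994e19 atoms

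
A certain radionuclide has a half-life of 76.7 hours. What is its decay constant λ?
λ = ln(2)/t½ = 0.009037 hour⁻¹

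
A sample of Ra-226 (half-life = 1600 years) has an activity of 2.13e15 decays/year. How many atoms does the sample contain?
N = A/λ = 4.917e18 atoms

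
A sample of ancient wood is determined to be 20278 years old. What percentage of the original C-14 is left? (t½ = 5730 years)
N/N₀ = (1/2)^(t/t½) = 0.08604 = 8.6%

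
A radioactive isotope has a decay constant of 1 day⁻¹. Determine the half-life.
t½ = ln(2)/λ = 0.6931 days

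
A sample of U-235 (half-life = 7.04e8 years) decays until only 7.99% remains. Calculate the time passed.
t = t½ × log₂(N₀/N) = 2.567e9 years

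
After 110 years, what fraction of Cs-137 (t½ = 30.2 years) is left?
N/N₀ = (1/2)^(t/t½) = 0.08008 = 8.01%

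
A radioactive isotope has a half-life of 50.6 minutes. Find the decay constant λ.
λ = ln(2)/t½ = 0.0137 minute⁻¹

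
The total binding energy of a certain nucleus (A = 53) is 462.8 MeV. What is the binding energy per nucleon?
B.E./A = 462.8/53 = 8.732 MeV/nucleon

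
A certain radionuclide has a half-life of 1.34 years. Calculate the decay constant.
λ = ln(2)/t½ = 0.5173 year⁻¹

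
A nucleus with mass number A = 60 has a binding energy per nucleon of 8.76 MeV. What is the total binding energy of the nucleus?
B.E. = 8.76 × 60 = 525.6 MeV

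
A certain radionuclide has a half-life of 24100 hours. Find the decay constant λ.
λ = ln(2)/t½ = 2.876e-5 hour⁻¹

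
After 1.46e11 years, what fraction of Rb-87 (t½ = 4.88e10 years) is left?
N/N₀ = (1/2)^(t/t½) = 0.1257 = 12.6%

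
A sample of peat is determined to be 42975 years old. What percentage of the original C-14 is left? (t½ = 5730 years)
N/N₀ = (1/2)^(t/t½) = 0.005524 = 0.552%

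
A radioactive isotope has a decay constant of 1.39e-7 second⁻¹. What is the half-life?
t½ = ln(2)/λ = 4.987e6 seconds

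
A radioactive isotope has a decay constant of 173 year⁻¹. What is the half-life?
t½ = ln(2)/λ = 0.004007 years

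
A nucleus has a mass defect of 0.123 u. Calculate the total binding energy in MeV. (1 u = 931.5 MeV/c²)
B.E. = Δm × 931.5 = 114.6 MeV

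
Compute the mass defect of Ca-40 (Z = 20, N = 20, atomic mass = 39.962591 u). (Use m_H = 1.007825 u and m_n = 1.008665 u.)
Δm = Z·m_H + N·m_n − M = 0.3672 u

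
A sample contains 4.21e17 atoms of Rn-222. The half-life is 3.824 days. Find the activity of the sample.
A = λN = 7.631e16 decays/day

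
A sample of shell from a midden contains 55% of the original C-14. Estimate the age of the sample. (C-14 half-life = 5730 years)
Age = t½ × log₂(1/ratio) = 4942 years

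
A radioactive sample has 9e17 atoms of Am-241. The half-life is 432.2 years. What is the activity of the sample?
A = λN = 1.443e15 decays/year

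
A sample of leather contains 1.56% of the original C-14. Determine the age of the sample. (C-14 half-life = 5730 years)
Age = t½ × log₂(1/ratio) = 34390 years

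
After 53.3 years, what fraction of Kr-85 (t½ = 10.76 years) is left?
N/N₀ = (1/2)^(t/t½) = 0.03227 = 3.23%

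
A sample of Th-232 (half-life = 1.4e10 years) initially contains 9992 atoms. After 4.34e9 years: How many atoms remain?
N = N₀(1/2)^(t/t½) = 8060 atoms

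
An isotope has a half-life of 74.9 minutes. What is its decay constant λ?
λ = ln(2)/t½ = 0.009254 minute⁻¹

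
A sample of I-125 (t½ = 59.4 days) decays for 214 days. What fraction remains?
N/N₀ = (1/2)^(t/t½) = 0.08232 = 8.23%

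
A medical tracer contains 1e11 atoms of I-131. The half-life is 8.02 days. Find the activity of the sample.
A = λN = 8.643e9 decays/day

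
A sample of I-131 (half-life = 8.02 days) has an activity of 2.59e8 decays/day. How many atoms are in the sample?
N = A/λ = 2.997e9 atoms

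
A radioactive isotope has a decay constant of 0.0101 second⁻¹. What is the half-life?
t½ = ln(2)/λ = 68.63 seconds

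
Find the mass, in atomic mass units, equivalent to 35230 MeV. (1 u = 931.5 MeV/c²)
m = E/c² = 37.82 u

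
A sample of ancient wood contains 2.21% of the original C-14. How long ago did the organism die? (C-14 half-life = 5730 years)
Age = t½ × log₂(1/ratio) = 31510 years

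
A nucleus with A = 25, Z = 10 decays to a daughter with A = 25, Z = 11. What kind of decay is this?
ΔA = 0, ΔZ = +1 ⇒ beta-minus decay (β⁻)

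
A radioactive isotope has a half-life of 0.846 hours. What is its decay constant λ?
λ = ln(2)/t½ = 0.8193 hour⁻¹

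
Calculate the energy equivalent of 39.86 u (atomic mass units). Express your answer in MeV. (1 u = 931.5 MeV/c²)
E = mc² = 37130 MeV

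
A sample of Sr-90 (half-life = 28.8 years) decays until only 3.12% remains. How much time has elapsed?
t = t½ × log₂(N₀/N) = 144.1 years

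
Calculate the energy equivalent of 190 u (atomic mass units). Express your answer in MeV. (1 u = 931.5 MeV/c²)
E = mc² = 1.77e5 MeV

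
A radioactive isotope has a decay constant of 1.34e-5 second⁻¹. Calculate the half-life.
t½ = ln(2)/λ = 51730 seconds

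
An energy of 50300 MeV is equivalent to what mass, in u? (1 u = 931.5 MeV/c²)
m = E/c² = 54 u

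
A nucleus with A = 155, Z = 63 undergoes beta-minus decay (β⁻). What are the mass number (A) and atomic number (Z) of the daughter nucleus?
Daughter: A = 155, Z = 64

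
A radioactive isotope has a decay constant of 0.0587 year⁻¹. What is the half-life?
t½ = ln(2)/λ = 11.81 years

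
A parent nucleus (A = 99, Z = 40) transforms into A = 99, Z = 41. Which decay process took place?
ΔA = 0, ΔZ = +1 ⇒ beta-minus decay (β⁻)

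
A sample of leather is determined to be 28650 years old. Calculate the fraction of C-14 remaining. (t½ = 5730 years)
N/N₀ = (1/2)^(t/t½) = 0.03125 = 3.12%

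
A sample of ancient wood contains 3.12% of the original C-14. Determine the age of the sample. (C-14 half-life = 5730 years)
Age = t½ × log₂(1/ratio) = 28660 years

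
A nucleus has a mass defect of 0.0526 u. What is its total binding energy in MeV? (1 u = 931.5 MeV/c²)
B.E. = Δm × 931.5 = 49 MeV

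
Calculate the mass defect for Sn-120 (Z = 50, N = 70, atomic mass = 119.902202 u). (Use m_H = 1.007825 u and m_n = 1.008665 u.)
Δm = Z·m_H + N·m_n − M = 1.096 u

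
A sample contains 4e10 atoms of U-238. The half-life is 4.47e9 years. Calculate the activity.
A = λN = 6.203 decays/year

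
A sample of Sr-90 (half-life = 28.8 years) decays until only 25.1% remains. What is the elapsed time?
t = t½ × log₂(N₀/N) = 57.43 years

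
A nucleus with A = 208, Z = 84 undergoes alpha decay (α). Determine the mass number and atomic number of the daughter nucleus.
Daughter: A = 204, Z = 82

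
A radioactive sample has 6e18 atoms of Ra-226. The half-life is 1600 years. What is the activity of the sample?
A = λN = 2.599e15 decays/year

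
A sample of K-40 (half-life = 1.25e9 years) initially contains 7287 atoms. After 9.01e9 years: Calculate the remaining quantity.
N = N₀(1/2)^(t/t½) = 49.29 atoms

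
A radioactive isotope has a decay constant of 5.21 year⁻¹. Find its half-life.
t½ = ln(2)/λ = 0.133 years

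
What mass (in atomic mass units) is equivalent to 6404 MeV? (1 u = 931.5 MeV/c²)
m = E/c² = 6.875 u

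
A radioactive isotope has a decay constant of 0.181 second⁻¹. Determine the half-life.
t½ = ln(2)/λ = 3.83 seconds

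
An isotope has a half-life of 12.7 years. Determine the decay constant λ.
λ = ln(2)/t½ = 0.05458 year⁻¹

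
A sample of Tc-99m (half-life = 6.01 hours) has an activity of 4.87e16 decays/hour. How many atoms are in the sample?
N = A/λ = 4.223e17 atoms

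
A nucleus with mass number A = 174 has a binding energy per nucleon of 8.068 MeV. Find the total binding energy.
B.E. = 8.068 × 174 = 1404 MeV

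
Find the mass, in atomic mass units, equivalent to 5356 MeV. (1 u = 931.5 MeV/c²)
m = E/c² = 5.75 u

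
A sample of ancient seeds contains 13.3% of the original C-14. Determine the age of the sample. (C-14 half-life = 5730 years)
Age = t½ × log₂(1/ratio) = 16680 years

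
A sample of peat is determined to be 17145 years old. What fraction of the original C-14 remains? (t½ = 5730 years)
N/N₀ = (1/2)^(t/t½) = 0.1257 = 12.6%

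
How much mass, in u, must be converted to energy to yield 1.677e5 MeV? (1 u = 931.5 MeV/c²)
m = E/c² = 180 u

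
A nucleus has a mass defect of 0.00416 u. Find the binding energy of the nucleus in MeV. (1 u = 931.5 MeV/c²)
B.E. = Δm × 931.5 = 3.875 MeV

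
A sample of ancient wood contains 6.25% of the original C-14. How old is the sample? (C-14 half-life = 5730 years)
Age = t½ × log₂(1/ratio) = 22920 years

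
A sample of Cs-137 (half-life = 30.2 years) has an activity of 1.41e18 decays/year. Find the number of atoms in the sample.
N = A/λ = 6.143e19 atoms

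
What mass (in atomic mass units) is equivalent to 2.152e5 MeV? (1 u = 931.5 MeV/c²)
m = E/c² = 231 u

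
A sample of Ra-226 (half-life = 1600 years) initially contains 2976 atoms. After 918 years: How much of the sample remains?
N = N₀(1/2)^(t/t½) = 1999 atoms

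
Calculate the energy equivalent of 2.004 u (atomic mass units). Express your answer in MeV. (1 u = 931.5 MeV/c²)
E = mc² = 1867 MeV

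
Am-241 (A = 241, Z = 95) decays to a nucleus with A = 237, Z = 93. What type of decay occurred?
ΔA = -4, ΔZ = -2 ⇒ alpha decay (α)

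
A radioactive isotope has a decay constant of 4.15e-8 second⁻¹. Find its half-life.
t½ = ln(2)/λ = 1.67e7 seconds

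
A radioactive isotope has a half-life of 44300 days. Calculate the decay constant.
λ = ln(2)/t½ = 1.565e-5 day⁻¹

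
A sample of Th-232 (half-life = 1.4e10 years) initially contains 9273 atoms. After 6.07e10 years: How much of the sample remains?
N = N₀(1/2)^(t/t½) = 459.2 atoms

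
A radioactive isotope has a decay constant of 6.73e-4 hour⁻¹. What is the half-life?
t½ = ln(2)/λ = 1030 hours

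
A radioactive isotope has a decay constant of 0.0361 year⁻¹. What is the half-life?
t½ = ln(2)/λ = 19.2 years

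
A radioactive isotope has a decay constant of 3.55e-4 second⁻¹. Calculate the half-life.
t½ = ln(2)/λ = 1953 seconds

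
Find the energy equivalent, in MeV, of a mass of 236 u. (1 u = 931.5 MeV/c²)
E = mc² = 2.198e5 MeV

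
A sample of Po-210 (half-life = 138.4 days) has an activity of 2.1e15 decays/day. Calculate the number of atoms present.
N = A/λ = 4.193e17 atoms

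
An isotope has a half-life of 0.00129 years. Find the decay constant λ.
λ = ln(2)/t½ = 537.3 year⁻¹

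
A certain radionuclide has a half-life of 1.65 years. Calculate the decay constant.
λ = ln(2)/t½ = 0.4201 year⁻¹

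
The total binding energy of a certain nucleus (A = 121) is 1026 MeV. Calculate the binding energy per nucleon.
B.E./A = 1026/121 = 8.479 MeV/nucleon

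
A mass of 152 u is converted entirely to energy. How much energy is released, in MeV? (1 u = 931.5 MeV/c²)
E = mc² = 1.416e5 MeV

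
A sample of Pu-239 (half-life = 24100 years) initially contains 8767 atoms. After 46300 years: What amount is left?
N = N₀(1/2)^(t/t½) = 2315 atoms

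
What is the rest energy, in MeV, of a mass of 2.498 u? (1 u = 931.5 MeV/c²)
E = mc² = 2327 MeV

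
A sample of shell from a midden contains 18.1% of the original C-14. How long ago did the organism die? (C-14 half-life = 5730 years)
Age = t½ × log₂(1/ratio) = 14130 years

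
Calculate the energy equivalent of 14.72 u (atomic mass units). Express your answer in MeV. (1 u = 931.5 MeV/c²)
E = mc² = 13710 MeV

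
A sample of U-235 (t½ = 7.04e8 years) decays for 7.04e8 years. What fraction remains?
N/N₀ = (1/2)^(t/t½) = 0.5 = 50%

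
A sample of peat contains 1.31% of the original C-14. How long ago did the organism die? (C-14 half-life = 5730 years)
Age = t½ × log₂(1/ratio) = 35840 years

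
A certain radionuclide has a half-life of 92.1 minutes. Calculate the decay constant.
λ = ln(2)/t½ = 0.007526 minute⁻¹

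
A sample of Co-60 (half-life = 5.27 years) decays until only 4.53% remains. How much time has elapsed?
t = t½ × log₂(N₀/N) = 23.53 years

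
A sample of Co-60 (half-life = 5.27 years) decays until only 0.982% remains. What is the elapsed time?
t = t½ × log₂(N₀/N) = 35.15 years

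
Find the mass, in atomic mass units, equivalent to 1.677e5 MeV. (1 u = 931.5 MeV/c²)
m = E/c² = 180 u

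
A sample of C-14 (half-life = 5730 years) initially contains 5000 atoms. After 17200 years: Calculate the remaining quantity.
N = N₀(1/2)^(t/t½) = 624.2 atoms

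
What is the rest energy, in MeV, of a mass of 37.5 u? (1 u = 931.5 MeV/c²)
E = mc² = 34930 MeV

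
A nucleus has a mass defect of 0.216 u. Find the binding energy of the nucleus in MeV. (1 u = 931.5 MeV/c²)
B.E. = Δm × 931.5 = 201.2 MeV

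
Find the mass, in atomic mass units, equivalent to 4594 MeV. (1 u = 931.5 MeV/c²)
m = E/c² = 4.932 u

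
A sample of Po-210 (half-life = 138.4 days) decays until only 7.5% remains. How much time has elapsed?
t = t½ × log₂(N₀/N) = 517.2 days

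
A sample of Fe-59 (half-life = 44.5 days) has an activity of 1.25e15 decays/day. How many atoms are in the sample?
N = A/λ = 8.025e16 atoms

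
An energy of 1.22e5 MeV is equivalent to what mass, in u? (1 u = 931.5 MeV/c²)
m = E/c² = 131 u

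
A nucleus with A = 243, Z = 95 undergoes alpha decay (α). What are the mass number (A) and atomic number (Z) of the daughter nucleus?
Daughter: A = 239, Z = 93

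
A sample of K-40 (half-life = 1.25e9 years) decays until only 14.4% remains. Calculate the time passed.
t = t½ × log₂(N₀/N) = 3.495e9 years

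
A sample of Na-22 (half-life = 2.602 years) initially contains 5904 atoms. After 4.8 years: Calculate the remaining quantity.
N = N₀(1/2)^(t/t½) = 1644 atoms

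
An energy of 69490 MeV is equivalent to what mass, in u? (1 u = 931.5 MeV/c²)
m = E/c² = 74.6 u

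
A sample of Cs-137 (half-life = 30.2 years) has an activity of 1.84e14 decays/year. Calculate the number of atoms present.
N = A/λ = 8.017e15 atoms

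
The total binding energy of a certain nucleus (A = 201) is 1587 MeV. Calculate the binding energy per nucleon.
B.E./A = 1587/201 = 7.896 MeV/nucleon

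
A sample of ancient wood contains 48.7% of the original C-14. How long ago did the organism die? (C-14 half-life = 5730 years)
Age = t½ × log₂(1/ratio) = 5948 years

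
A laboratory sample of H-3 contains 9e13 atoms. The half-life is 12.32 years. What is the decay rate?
A = λN = 5.064e12 decays/year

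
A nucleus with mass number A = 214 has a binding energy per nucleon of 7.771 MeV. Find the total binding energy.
B.E. = 7.771 × 214 = 1663 MeV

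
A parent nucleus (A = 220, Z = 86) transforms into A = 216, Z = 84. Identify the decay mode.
ΔA = -4, ΔZ = -2 ⇒ alpha decay (α)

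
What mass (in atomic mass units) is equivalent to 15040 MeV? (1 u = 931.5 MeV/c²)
m = E/c² = 16.15 u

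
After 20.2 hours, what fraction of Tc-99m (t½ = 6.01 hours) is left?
N/N₀ = (1/2)^(t/t½) = 0.09732 = 9.73%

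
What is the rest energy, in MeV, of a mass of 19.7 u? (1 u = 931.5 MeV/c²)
E = mc² = 18350 MeV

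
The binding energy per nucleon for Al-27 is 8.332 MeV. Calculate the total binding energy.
B.E. = 8.332 × 27 = 225 MeV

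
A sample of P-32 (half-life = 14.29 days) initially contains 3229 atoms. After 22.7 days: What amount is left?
N = N₀(1/2)^(t/t½) = 1074 atoms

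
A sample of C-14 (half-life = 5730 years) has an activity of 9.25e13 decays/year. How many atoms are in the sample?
N = A/λ = 7.647e17 atoms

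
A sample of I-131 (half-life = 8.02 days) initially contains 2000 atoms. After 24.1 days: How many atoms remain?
N = N₀(1/2)^(t/t½) = 249.1 atoms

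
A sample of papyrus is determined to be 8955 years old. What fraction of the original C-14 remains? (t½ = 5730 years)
N/N₀ = (1/2)^(t/t½) = 0.3385 = 33.8%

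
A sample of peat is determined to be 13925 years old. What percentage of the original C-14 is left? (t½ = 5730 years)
N/N₀ = (1/2)^(t/t½) = 0.1855 = 18.6%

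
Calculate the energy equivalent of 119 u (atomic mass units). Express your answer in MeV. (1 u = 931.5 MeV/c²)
E = mc² = 1.108e5 MeV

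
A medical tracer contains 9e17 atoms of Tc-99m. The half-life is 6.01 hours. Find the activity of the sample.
A = λN = 1.038e17 decays/hour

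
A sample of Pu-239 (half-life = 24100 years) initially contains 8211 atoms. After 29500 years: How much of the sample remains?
N = N₀(1/2)^(t/t½) = 3515 atoms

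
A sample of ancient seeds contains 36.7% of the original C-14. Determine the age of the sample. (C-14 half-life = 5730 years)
Age = t½ × log₂(1/ratio) = 8286 years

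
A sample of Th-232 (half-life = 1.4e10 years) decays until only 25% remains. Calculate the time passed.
t = t½ × log₂(N₀/N) = 2.8e10 years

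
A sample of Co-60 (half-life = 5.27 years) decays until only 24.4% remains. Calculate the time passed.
t = t½ × log₂(N₀/N) = 10.72 years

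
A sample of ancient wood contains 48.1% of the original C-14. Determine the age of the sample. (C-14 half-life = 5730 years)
Age = t½ × log₂(1/ratio) = 6050 years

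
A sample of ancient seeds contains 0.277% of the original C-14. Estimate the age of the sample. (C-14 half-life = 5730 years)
Age = t½ × log₂(1/ratio) = 48680 years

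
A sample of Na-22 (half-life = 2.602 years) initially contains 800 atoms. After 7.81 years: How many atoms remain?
N = N₀(1/2)^(t/t½) = 99.89 atoms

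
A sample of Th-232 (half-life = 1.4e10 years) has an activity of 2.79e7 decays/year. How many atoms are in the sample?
N = A/λ = 5.635e17 atoms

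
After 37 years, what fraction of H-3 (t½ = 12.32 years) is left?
N/N₀ = (1/2)^(t/t½) = 0.1247 = 12.5%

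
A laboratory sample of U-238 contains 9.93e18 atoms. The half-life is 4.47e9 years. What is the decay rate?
A = λN = 1.54e9 decays/year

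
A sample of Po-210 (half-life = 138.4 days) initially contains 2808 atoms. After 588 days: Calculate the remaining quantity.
N = N₀(1/2)^(t/t½) = 147.7 atoms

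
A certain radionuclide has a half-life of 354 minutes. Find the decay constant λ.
λ = ln(2)/t½ = 0.001958 minute⁻¹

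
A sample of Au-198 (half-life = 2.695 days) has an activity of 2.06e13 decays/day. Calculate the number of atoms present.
N = A/λ = 8.009e13 atoms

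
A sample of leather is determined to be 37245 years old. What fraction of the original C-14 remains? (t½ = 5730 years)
N/N₀ = (1/2)^(t/t½) = 0.01105 = 1.1%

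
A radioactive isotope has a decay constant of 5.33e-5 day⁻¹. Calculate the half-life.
t½ = ln(2)/λ = 13000 days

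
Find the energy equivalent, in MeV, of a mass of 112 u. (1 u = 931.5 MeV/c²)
E = mc² = 1.043e5 MeV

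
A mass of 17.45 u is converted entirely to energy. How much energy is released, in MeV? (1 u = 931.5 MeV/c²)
E = mc² = 16250 MeV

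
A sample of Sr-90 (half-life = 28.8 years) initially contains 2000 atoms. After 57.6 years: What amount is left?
N = N₀(1/2)^(t/t½) = 500 atoms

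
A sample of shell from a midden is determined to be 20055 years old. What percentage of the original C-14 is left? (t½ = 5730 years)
N/N₀ = (1/2)^(t/t½) = 0.08839 = 8.84%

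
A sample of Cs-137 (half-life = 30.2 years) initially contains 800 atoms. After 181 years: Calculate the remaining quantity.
N = N₀(1/2)^(t/t½) = 12.56 atoms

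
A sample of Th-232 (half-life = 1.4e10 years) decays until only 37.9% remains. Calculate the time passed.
t = t½ × log₂(N₀/N) = 1.96e10 years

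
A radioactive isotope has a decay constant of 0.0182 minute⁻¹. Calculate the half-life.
t½ = ln(2)/λ = 38.09 minutes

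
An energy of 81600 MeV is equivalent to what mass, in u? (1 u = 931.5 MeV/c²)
m = E/c² = 87.6 u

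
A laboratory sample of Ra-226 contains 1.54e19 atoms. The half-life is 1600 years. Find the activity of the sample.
A = λN = 6.672e15 decays/year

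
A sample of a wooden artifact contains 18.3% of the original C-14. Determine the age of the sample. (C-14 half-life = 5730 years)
Age = t½ × log₂(1/ratio) = 14040 years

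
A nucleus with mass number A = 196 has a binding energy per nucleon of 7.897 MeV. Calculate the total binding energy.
B.E. = 7.897 × 196 = 1548 MeV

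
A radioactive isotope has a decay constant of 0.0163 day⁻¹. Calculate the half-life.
t½ = ln(2)/λ = 42.52 days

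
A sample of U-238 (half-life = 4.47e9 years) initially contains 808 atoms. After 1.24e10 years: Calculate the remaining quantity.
N = N₀(1/2)^(t/t½) = 118.1 atoms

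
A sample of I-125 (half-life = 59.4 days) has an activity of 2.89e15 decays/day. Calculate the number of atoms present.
N = A/λ = 2.477e17 atoms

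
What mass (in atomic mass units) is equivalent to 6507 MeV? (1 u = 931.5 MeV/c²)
m = E/c² = 6.986 u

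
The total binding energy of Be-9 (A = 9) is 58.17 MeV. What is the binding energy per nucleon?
B.E./A = 58.17/9 = 6.463 MeV/nucleon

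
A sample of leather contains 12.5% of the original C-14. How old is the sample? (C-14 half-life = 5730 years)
Age = t½ × log₂(1/ratio) = 17190 years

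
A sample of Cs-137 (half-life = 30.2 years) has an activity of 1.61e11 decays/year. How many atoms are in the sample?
N = A/λ = 7.015e12 atoms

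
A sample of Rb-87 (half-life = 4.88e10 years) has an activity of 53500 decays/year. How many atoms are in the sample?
N = A/λ = 3.767e15 atoms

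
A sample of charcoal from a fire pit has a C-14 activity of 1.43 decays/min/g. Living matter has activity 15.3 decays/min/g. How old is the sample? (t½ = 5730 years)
Age = t½ × log₂(A₀/A) = 19590 years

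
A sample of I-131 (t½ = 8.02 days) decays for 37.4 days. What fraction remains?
N/N₀ = (1/2)^(t/t½) = 0.03946 = 3.95%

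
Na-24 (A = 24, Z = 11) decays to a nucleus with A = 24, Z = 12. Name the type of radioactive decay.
ΔA = 0, ΔZ = +1 ⇒ beta-minus decay (β⁻)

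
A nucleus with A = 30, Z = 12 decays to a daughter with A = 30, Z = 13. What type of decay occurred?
ΔA = 0, ΔZ = +1 ⇒ beta-minus decay (β⁻)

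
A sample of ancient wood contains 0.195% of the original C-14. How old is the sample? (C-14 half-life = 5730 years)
Age = t½ × log₂(1/ratio) = 51580 years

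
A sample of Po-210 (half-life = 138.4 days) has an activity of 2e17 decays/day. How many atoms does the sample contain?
N = A/λ = 3.993e19 atoms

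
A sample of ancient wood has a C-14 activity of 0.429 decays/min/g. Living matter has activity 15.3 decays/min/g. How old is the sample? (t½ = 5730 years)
Age = t½ × log₂(A₀/A) = 29550 years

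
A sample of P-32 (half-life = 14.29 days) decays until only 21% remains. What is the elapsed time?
t = t½ × log₂(N₀/N) = 32.17 days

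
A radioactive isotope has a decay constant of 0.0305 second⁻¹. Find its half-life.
t½ = ln(2)/λ = 22.73 seconds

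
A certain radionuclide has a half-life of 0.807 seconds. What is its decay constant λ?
λ = ln(2)/t½ = 0.8589 second⁻¹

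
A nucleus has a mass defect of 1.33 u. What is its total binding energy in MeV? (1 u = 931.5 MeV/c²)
B.E. = Δm × 931.5 = 1239 MeV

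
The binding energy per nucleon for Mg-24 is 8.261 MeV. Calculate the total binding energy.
B.E. = 8.261 × 24 = 198.3 MeV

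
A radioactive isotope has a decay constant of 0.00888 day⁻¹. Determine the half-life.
t½ = ln(2)/λ = 78.06 days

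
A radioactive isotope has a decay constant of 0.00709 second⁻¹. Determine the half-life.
t½ = ln(2)/λ = 97.76 seconds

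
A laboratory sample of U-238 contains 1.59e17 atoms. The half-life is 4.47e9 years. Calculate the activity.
A = λN = 2.466e7 decays/year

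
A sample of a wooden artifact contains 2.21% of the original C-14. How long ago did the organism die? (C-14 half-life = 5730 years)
Age = t½ × log₂(1/ratio) = 31510 years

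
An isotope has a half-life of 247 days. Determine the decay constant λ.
λ = ln(2)/t½ = 0.002806 day⁻¹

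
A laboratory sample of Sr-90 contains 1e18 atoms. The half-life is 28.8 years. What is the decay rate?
A = λN = 2.407e16 decays/year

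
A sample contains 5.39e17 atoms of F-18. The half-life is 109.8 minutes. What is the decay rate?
A = λN = 3.403e15 decays/minute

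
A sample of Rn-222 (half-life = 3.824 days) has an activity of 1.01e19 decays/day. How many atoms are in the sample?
N = A/λ = 5.572e19 atoms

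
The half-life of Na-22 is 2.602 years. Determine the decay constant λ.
λ = ln(2)/t½ = 0.2664 year⁻¹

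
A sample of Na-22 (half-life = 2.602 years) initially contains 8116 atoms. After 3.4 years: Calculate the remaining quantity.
N = N₀(1/2)^(t/t½) = 3281 atoms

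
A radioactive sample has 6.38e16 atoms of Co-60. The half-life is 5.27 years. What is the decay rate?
A = λN = 8.391e15 decays/year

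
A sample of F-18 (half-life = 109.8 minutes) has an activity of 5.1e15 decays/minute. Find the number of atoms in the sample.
N = A/λ = 8.079e17 atoms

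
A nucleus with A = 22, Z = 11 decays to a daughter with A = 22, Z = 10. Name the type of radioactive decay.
ΔA = 0, ΔZ = -1 ⇒ beta-plus decay (β⁺) or electron capture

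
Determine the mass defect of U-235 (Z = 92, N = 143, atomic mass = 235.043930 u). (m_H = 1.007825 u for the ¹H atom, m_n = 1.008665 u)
Δm = Z·m_H + N·m_n − M = 1.915 u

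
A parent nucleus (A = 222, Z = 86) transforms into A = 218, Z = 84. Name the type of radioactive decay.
ΔA = -4, ΔZ = -2 ⇒ alpha decay (α)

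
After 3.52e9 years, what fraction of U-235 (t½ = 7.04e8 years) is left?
N/N₀ = (1/2)^(t/t½) = 0.03125 = 3.12%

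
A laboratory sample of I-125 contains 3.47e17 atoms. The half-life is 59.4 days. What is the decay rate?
A = λN = 4.049e15 decays/day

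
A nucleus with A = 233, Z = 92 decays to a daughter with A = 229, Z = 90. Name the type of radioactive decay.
ΔA = -4, ΔZ = -2 ⇒ alpha decay (α)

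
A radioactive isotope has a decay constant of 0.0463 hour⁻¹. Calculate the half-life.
t½ = ln(2)/λ = 14.97 hours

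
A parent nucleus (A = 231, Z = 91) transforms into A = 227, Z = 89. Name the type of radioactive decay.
ΔA = -4, ΔZ = -2 ⇒ alpha decay (α)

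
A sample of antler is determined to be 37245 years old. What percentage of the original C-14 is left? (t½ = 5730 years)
N/N₀ = (1/2)^(t/t½) = 0.01105 = 1.1%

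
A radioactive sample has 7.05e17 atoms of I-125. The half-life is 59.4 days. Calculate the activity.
A = λN = 8.227e15 decays/day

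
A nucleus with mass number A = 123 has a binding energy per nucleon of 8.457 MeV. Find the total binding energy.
B.E. = 8.457 × 123 = 1040 MeV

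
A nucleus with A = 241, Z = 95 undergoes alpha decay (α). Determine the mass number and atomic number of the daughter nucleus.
Daughter: A = 237, Z = 93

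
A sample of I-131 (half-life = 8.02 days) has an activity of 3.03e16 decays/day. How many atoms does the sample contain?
N = A/λ = 3.506e17 atoms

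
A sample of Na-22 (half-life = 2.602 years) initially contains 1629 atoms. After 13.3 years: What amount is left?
N = N₀(1/2)^(t/t½) = 47.12 atoms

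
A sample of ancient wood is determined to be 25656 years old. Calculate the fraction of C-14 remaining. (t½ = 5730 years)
N/N₀ = (1/2)^(t/t½) = 0.04489 = 4.49%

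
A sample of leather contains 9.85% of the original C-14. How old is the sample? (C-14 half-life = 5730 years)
Age = t½ × log₂(1/ratio) = 19160 years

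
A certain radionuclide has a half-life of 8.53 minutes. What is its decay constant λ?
λ = ln(2)/t½ = 0.08126 minute⁻¹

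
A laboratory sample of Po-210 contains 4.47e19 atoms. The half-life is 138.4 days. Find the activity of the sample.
A = λN = 2.239e17 decays/day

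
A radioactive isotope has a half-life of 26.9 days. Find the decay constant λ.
λ = ln(2)/t½ = 0.02577 day⁻¹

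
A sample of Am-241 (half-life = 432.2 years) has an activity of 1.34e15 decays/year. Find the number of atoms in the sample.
N = A/λ = 8.355e17 atoms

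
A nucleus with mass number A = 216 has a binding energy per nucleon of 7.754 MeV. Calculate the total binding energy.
B.E. = 7.754 × 216 = 1675 MeV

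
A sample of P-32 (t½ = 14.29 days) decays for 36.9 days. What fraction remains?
N/N₀ = (1/2)^(t/t½) = 0.167 = 16.7%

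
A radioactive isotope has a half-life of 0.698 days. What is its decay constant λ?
λ = ln(2)/t½ = 0.993 day⁻¹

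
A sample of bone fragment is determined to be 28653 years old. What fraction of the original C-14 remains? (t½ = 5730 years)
N/N₀ = (1/2)^(t/t½) = 0.03124 = 3.12%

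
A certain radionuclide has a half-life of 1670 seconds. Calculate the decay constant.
λ = ln(2)/t½ = 4.151e-4 second⁻¹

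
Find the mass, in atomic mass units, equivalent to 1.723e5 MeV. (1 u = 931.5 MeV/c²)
m = E/c² = 185 u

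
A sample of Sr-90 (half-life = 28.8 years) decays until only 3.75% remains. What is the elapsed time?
t = t½ × log₂(N₀/N) = 136.4 years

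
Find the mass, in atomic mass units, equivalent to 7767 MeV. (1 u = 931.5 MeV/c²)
m = E/c² = 8.338 u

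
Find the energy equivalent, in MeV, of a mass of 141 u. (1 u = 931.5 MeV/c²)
E = mc² = 1.313e5 MeV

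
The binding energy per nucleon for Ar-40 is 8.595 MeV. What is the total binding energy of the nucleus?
B.E. = 8.595 × 40 = 343.8 MeV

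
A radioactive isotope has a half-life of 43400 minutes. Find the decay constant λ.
λ = ln(2)/t½ = 1.597e-5 minute⁻¹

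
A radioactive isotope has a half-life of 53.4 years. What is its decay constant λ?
λ = ln(2)/t½ = 0.01298 year⁻¹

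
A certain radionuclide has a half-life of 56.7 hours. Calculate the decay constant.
λ = ln(2)/t½ = 0.01222 hour⁻¹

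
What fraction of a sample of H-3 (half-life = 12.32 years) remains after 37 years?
N/N₀ = (1/2)^(t/t½) = 0.1247 = 12.5%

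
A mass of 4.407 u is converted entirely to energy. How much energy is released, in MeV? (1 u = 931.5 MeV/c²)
E = mc² = 4105 MeV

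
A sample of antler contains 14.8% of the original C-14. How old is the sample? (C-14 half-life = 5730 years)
Age = t½ × log₂(1/ratio) = 15790 years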